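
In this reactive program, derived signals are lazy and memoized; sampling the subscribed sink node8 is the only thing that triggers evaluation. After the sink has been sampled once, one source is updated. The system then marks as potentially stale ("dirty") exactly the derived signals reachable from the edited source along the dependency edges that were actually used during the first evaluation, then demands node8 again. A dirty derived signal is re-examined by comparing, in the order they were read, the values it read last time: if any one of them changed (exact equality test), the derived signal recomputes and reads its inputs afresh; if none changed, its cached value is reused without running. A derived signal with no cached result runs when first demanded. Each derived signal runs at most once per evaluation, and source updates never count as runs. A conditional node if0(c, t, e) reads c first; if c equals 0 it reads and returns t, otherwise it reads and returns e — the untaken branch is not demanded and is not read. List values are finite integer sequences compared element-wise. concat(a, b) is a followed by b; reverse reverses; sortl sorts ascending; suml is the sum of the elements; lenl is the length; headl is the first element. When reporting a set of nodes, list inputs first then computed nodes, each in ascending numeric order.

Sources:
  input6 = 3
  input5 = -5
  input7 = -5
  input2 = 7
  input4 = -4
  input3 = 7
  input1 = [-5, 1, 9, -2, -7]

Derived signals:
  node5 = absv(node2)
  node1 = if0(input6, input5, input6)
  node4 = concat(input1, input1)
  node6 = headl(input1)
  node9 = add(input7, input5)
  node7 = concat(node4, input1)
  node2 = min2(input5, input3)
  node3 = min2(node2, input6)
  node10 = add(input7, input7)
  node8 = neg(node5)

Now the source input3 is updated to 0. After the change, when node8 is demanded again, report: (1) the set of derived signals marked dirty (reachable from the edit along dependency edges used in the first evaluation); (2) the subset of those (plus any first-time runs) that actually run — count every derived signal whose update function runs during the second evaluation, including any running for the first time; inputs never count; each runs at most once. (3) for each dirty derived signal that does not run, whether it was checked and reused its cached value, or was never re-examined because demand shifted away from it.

The edit dirties: node2, node5, node8.
1 derived signals run: node2.
Cache hits after checking: node5, node8.
Note the absorption at node2: it re-runs yet its value is the same, leaving the output's value untouched.

First demand of the output computes:
  node2 = min2(-5, 7) = -5
  node5 = absv(-5) = 5
  node8 = neg(5) = -5

After the edit, cleaning proceeds:
  node2: a read changed (input3 7->0) — executes, giving -5 — identical to its old value.
  node5: dirty, but its reads are unchanged (node2 unchanged); cached 5 stands.
  node8: dirty, but its reads are unchanged (node5 unchanged); cached -5 stands.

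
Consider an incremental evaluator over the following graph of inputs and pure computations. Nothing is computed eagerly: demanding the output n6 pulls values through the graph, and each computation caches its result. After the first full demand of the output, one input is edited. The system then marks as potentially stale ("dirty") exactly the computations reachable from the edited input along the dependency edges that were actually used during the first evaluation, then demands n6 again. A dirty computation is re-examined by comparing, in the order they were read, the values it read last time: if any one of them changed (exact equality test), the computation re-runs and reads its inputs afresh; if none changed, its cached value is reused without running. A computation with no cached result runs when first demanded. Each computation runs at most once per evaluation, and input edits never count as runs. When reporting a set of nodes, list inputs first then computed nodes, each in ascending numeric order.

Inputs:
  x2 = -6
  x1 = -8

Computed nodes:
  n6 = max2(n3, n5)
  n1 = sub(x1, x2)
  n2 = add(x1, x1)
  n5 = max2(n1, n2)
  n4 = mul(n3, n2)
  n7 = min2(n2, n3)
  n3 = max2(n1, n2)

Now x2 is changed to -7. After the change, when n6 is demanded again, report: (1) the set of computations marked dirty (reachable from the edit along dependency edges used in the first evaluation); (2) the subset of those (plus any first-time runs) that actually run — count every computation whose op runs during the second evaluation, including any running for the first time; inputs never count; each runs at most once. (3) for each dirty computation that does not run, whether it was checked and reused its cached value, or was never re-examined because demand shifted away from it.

Initial pass — values computed on the first demand:
  n1 = sub(-8, -6) = -2
  n2 = add(-8, -8) = -16
  n3 = max2(-2, -16) = -2
  n5 = max2(-2, -16) = -2
  n6 = max2(-2, -2) = -2

Second demand — change propagation:
  n1: re-runs because x2 -6->-7; new result -1.
  n3: re-runs because n1 -2->-1; new result -1.
  n5: re-runs because n1 -2->-1; new result -1.
  n6: re-runs because n3 -2->-1; n5 -2->-1; new result -1.

Dirty set: n1, n3, n5, n6.
Run set: n1, n3, n5, n6 (4 run).
All dirty computations ended up running.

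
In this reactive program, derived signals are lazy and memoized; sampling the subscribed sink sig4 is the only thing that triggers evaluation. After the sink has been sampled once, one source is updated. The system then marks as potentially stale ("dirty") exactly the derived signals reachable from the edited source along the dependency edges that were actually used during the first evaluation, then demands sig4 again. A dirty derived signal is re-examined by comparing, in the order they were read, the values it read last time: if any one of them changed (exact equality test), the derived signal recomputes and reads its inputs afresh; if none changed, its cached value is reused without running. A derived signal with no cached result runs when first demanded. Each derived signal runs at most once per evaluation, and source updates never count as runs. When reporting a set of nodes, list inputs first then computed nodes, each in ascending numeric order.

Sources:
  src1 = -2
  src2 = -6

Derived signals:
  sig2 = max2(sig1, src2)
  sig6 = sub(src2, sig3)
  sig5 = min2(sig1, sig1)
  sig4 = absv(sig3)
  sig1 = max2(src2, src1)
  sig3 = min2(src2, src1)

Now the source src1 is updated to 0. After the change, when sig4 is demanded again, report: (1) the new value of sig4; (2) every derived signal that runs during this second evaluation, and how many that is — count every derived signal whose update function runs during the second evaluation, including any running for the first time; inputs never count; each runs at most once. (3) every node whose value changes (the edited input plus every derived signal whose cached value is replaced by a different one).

Demanding sig4 again yields 6.
1 derived signals run: sig3.
The nodes whose values change: src1.
Note the absorption at sig3: it re-runs yet its value is the same, leaving the output's value untouched.

First demand of the output computes:
  sig3 = min2(-6, -2) = -6
  sig4 = absv(-6) = 6

After the edit, cleaning proceeds:
  sig3: a read changed (src1 -2->0) — executes, giving -6 — identical to its old value.
  sig4: dirty, but its reads are unchanged (sig3 unchanged); cached 6 stands.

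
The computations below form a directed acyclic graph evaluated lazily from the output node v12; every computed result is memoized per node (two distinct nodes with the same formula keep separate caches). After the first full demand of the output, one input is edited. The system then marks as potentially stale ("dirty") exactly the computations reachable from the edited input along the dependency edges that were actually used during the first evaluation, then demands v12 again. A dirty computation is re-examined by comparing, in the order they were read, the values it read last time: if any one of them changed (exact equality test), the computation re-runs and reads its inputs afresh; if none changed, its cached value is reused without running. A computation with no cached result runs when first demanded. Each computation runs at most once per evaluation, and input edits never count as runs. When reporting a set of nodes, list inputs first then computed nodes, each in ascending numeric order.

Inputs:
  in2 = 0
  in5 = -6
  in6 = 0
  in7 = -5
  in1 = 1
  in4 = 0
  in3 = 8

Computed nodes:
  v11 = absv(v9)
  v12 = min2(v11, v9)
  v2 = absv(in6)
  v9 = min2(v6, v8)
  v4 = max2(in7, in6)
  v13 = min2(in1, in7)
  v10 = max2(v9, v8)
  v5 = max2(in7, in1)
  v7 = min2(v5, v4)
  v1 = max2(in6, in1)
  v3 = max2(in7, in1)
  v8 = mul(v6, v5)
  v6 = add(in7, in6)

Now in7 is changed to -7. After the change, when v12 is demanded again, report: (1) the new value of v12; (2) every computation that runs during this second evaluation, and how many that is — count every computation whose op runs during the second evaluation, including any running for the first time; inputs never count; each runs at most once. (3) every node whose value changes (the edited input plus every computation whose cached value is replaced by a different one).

First demand of the output computes:
  v5 = max2(-5, 1) = 1
  v6 = add(-5, 0) = -5
  v8 = mul(-5, 1) = -5
  v9 = min2(-5, -5) = -5
  v11 = absv(-5) = 5
  v12 = min2(5, -5) = -5

After the edit, cleaning proceeds:
  v5: a read changed (in7 -5->-7) — executes, giving 1 — identical to its old value.
  v6: a read changed (in7 -5->-7) — executes, giving -7.
  v8: a read changed (v6 -5->-7) — executes, giving -7.
  v9: a read changed (v6 -5->-7; v8 -5->-7) — executes, giving -7.
  v11: a read changed (v9 -5->-7) — executes, giving 7.
  v12: a read changed (v11 5->7; v9 -5->-7) — executes, giving -7.

Demanding v12 again yields -7.
6 computations run: v5, v6, v8, v9, v11, v12.
The nodes whose values change: in7, v6, v8, v9, v11, v12.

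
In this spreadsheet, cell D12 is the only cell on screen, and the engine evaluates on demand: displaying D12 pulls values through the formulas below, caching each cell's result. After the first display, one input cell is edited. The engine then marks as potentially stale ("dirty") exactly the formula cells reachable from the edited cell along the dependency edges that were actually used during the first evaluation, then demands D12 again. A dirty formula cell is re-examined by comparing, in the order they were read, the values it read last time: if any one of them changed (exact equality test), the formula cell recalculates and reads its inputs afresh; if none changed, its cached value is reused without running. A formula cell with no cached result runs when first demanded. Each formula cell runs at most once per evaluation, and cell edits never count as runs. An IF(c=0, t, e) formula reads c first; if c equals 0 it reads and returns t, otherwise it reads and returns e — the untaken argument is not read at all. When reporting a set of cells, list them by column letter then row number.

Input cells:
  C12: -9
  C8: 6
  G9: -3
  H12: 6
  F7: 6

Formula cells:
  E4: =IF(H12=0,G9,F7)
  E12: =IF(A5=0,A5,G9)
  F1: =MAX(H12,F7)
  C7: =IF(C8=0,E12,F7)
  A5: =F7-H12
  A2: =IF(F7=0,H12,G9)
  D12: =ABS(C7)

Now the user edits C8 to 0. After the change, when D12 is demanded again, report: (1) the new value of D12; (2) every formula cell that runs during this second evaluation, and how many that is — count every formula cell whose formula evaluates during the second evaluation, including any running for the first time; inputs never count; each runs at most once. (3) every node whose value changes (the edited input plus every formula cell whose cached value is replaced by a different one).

Initial pass — values computed on the first demand:
  C7 = IF(C8=0: C8=6 -> else branch F7) = 6
  D12 = ABS(6) = 6

Second demand — change propagation:
  A5: newly demanded (no cache) — executes and yields 0.
  E12: newly demanded (no cache) — executes and yields 0.
  C7: re-runs because C8 6->0; new result 0.
  D12: re-runs because C7 6->0; new result 0.

The important point: the flipped condition pulls in fresh nodes; A5, E12 run for the first time.

D12 now evaluates to 0.
Run set: A5, C7, D12, E12 (4 run).
Changed values: C7, C8, D12.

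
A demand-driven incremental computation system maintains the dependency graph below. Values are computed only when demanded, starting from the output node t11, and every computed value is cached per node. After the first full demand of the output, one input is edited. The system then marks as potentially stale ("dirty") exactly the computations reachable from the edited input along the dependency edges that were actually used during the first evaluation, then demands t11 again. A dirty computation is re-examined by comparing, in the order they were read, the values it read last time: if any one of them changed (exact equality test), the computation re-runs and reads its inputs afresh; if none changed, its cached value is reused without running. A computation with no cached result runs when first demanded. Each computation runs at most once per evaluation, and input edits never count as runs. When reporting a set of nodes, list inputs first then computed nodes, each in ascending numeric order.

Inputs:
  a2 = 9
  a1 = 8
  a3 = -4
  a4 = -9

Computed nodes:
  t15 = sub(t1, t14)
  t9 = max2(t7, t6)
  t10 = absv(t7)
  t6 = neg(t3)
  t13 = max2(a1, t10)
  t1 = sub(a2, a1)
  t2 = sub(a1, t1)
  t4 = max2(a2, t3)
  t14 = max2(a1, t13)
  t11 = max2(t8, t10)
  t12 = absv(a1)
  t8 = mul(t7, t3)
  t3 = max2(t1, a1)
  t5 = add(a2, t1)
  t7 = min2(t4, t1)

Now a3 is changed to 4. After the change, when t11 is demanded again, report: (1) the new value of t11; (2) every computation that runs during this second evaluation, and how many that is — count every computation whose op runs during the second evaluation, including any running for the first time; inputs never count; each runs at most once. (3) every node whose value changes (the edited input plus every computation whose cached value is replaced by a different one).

New value of t11: 8.
Computations that run: none — 0 in total.
Values that change: a3.
Key observation: a3 is never demanded by the output, so the edit triggers no recomputation at all.

First evaluation (everything demanded from the output):
  t1 = sub(9, 8) = 1
  t3 = max2(1, 8) = 8
  t4 = max2(9, 8) = 9
  t7 = min2(9, 1) = 1
  t8 = mul(1, 8) = 8
  t10 = absv(1) = 1
  t11 = max2(8, 1) = 8

Propagation after the edit:
  a3 feeds no computation that the output demands — nothing is marked dirty and nothing runs.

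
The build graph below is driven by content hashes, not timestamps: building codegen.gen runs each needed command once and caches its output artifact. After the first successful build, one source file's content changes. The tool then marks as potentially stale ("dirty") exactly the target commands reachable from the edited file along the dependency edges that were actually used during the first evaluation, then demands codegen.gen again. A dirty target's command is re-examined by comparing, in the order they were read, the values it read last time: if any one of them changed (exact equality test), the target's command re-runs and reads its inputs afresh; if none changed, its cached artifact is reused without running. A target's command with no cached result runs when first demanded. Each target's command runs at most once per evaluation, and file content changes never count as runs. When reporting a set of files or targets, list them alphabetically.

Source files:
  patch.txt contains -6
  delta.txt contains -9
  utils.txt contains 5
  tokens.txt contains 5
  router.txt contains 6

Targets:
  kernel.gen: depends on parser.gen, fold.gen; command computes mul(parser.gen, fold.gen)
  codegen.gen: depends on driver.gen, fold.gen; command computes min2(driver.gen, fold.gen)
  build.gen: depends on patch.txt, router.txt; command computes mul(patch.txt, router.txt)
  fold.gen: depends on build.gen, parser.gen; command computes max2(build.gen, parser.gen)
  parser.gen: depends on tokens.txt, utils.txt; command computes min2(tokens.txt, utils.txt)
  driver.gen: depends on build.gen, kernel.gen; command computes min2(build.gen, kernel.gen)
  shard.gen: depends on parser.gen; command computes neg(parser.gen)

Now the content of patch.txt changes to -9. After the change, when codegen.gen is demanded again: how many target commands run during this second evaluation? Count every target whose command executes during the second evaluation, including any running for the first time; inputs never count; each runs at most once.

Run set: build.gen, codegen.gen, driver.gen, fold.gen (4 run).
The important point: at kernel.gen every value read last time is unchanged, so the dirty flag clears without a run.

Initial pass — values computed on the first demand:
  build.gen = mul(-6, 6) = -36
  parser.gen = min2(5, 5) = 5
  fold.gen = max2(-36, 5) = 5
  kernel.gen = mul(5, 5) = 25
  driver.gen = min2(-36, 25) = -36
  codegen.gen = min2(-36, 5) = -36

Second demand — change propagation:
  build.gen: re-runs because patch.txt -6->-9; new result -54.
  fold.gen: re-runs because build.gen -36->-54; new result 5 (unchanged).
  kernel.gen: re-examined; everything it read last time is the same (parser.gen unchanged, fold.gen unchanged) — cache 25 kept, no run.
  driver.gen: re-runs because build.gen -36->-54; new result -54.
  codegen.gen: re-runs because driver.gen -36->-54; new result -54.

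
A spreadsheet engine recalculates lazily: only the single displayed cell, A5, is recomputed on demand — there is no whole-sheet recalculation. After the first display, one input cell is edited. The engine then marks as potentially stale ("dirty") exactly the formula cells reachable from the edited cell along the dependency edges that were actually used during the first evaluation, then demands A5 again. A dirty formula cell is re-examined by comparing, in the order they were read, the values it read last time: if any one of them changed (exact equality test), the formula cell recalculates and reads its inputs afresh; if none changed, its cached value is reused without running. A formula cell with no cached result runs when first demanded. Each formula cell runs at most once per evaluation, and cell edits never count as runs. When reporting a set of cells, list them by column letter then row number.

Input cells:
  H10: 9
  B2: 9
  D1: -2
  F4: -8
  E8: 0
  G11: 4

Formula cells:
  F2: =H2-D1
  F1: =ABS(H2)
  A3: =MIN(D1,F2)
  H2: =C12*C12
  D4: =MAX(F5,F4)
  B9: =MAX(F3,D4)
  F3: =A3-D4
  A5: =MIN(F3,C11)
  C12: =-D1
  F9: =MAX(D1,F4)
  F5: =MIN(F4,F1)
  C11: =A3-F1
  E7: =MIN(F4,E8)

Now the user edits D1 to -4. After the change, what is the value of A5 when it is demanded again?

First evaluation (everything demanded from the output):
  C12 = -(-2) = 2
  H2 = 2 * 2 = 4
  F1 = ABS(4) = 4
  F2 = 4 - -2 = 6
  A3 = MIN(-2, 6) = -2
  C11 = -2 - 4 = -6
  F5 = MIN(-8, 4) = -8
  D4 = MAX(-8, -8) = -8
  F3 = -2 - -8 = 6
  A5 = MIN(6, -6) = -6

Propagation after the edit:
  C12: runs — D1 -2->-4; result 4.
  H2: runs — C12 2->4; C12 2->4; result 16.
  F1: runs — H2 4->16; result 16.
  F2: runs — H2 4->16; D1 -2->-4; result 20.
  A3: runs — D1 -2->-4; F2 6->20; result -4.
  C11: runs — A3 -2->-4; F1 4->16; result -20.
  F5: runs — F1 4->16; result -8 (same value as before).
  D4: checked — values it read are unchanged (F5 unchanged, F4 unchanged); reused cached -8 without running.
  F3: runs — A3 -2->-4; result 4.
  A5: runs — F3 6->4; C11 -6->-20; result -20.

Key observation: the cutoff stops propagation at D4 — its inputs' values are unchanged, so it reuses its cache.

New value of A5: -20.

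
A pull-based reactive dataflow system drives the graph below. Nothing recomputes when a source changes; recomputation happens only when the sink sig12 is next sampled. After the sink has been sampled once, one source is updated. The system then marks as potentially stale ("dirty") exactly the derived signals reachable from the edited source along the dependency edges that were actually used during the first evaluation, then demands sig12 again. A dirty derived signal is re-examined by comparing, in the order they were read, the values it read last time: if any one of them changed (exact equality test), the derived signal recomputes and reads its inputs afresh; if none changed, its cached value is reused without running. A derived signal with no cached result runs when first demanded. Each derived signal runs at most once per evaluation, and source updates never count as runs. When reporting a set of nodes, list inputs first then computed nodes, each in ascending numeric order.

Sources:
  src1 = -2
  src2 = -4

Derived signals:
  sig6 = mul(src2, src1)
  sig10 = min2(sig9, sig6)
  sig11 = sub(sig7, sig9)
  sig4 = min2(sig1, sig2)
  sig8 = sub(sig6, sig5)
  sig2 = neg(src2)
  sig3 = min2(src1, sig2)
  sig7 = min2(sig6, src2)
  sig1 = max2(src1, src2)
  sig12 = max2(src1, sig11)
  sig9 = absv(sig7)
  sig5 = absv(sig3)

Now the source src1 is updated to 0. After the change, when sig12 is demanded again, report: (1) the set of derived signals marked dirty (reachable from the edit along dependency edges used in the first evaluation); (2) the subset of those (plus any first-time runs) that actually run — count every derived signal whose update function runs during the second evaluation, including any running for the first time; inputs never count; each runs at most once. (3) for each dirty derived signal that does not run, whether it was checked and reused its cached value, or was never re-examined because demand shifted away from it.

First evaluation (everything demanded from the output):
  sig6 = mul(-4, -2) = 8
  sig7 = min2(8, -4) = -4
  sig9 = absv(-4) = 4
  sig11 = sub(-4, 4) = -8
  sig12 = max2(-2, -8) = -2

Propagation after the edit:
  sig6: runs — src1 -2->0; result 0.
  sig7: runs — sig6 8->0; result -4 (same value as before).
  sig9: checked — values it read are unchanged (sig7 unchanged); reused cached 4 without running.
  sig11: checked — values it read are unchanged (sig7 unchanged, sig9 unchanged); reused cached -8 without running.
  sig12: runs — src1 -2->0; result 0.

Key observation: the cutoff stops propagation at sig9 — its inputs' values are unchanged, so it reuses its cache.

Marked dirty: sig6, sig7, sig9, sig11, sig12.
Derived signals that run: sig6, sig7, sig12 — 3 in total.
Checked but reused from cache: sig9, sig11.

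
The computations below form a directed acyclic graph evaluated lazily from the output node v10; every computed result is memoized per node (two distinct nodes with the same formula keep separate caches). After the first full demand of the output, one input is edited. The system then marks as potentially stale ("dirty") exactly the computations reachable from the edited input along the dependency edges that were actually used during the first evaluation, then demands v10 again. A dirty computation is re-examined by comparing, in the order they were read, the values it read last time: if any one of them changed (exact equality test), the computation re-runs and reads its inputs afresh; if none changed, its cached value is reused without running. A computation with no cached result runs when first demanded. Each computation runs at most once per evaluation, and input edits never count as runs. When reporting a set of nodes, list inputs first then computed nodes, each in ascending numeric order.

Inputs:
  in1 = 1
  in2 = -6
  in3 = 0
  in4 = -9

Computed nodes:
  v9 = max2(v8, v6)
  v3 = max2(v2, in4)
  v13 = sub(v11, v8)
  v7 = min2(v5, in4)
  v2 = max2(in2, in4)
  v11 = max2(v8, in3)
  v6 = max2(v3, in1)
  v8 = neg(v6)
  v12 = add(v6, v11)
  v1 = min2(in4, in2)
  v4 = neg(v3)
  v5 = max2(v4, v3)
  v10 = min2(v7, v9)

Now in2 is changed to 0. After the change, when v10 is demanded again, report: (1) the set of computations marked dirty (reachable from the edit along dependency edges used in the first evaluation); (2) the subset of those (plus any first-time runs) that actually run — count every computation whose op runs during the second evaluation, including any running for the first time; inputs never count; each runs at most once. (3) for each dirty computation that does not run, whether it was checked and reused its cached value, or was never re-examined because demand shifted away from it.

First demand of the output computes:
  v2 = max2(-6, -9) = -6
  v3 = max2(-6, -9) = -6
  v4 = neg(-6) = 6
  v5 = max2(6, -6) = 6
  v6 = max2(-6, 1) = 1
  v7 = min2(6, -9) = -9
  v8 = neg(1) = -1
  v9 = max2(-1, 1) = 1
  v10 = min2(-9, 1) = -9

After the edit, cleaning proceeds:
  v2: a read changed (in2 -6->0) — executes, giving 0.
  v3: a read changed (v2 -6->0) — executes, giving 0.
  v4: a read changed (v3 -6->0) — executes, giving 0.
  v5: a read changed (v4 6->0; v3 -6->0) — executes, giving 0.
  v6: a read changed (v3 -6->0) — executes, giving 1 — identical to its old value.
  v7: a read changed (v5 6->0) — executes, giving -9 — identical to its old value.
  v8: dirty, but its reads are unchanged (v6 unchanged); cached -1 stands.
  v9: dirty, but its reads are unchanged (v8 unchanged, v6 unchanged); cached 1 stands.
  v10: dirty, but its reads are unchanged (v7 unchanged, v9 unchanged); cached -9 stands.

Note where the cutoff bites: v8 is checked, finds nothing changed, and keeps its cache.

The edit dirties: v2, v3, v4, v5, v6, v7, v8, v9, v10.
6 computations run: v2, v3, v4, v5, v6, v7.
Cache hits after checking: v8, v9, v10.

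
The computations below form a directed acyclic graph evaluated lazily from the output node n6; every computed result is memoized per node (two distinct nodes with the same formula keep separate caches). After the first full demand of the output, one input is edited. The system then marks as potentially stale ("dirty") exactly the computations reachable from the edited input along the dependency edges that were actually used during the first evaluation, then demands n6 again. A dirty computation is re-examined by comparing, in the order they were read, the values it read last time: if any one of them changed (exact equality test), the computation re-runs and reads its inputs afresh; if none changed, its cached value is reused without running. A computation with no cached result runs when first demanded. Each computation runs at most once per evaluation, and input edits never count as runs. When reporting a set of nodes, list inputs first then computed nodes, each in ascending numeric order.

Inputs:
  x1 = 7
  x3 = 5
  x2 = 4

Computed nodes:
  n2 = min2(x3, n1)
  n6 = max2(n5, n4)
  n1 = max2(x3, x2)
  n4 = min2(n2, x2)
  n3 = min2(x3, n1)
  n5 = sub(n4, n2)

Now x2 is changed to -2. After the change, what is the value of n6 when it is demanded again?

First demand of the output computes:
  n1 = max2(5, 4) = 5
  n2 = min2(5, 5) = 5
  n4 = min2(5, 4) = 4
  n5 = sub(4, 5) = -1
  n6 = max2(-1, 4) = 4

After the edit, cleaning proceeds:
  n1: a read changed (x2 4->-2) — executes, giving 5 — identical to its old value.
  n2: dirty, but its reads are unchanged (x3 unchanged, n1 unchanged); cached 5 stands.
  n4: a read changed (x2 4->-2) — executes, giving -2.
  n5: a read changed (n4 4->-2) — executes, giving -7.
  n6: a read changed (n5 -1->-7; n4 4->-2) — executes, giving -2.

Note where the cutoff bites: n2 is checked, finds nothing changed, and keeps its cache.

Demanding n6 again yields -2.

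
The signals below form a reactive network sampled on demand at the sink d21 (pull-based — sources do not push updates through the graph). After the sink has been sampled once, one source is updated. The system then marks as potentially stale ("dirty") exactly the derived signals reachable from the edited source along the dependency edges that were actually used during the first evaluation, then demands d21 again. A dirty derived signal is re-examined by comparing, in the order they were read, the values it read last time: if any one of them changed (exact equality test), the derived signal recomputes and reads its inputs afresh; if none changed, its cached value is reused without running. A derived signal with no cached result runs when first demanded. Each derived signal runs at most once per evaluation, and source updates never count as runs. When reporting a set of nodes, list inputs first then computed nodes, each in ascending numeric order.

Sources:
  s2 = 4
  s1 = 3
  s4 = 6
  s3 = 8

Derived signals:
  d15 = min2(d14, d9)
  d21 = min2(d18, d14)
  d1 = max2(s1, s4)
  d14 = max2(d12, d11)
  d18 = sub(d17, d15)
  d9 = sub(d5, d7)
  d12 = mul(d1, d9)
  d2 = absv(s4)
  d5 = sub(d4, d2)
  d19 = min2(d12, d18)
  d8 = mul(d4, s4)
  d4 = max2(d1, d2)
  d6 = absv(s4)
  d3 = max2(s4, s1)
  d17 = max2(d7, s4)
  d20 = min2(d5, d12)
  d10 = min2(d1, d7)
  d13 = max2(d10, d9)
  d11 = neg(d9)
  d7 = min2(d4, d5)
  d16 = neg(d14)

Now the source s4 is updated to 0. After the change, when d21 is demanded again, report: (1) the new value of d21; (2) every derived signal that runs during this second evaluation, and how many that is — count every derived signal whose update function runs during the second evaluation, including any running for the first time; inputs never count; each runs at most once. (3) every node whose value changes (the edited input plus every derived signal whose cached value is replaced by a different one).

Initial pass — values computed on the first demand:
  d1 = max2(3, 6) = 6
  d2 = absv(6) = 6
  d4 = max2(6, 6) = 6
  d5 = sub(6, 6) = 0
  d7 = min2(6, 0) = 0
  d9 = sub(0, 0) = 0
  d11 = neg(0) = 0
  d12 = mul(6, 0) = 0
  d14 = max2(0, 0) = 0
  d15 = min2(0, 0) = 0
  d17 = max2(0, 6) = 6
  d18 = sub(6, 0) = 6
  d21 = min2(6, 0) = 0

Second demand — change propagation:
  d1: re-runs because s4 6->0; new result 3.
  d2: re-runs because s4 6->0; new result 0.
  d4: re-runs because d1 6->3; d2 6->0; new result 3.
  d5: re-runs because d4 6->3; d2 6->0; new result 3.
  d7: re-runs because d4 6->3; d5 0->3; new result 3.
  d9: re-runs because d5 0->3; d7 0->3; new result 0 (unchanged).
  d11: re-examined; everything it read last time is the same (d9 unchanged) — cache 0 kept, no run.
  d12: re-runs because d1 6->3; new result 0 (unchanged).
  d14: re-examined; everything it read last time is the same (d12 unchanged, d11 unchanged) — cache 0 kept, no run.
  d15: re-examined; everything it read last time is the same (d14 unchanged, d9 unchanged) — cache 0 kept, no run.
  d17: re-runs because d7 0->3; s4 6->0; new result 3.
  d18: re-runs because d17 6->3; new result 3.
  d21: re-runs because d18 6->3; new result 0 (unchanged).

The important point: at d11 every value read last time is unchanged, so the dirty flag clears without a run.

d21 now evaluates to 0.
Run set: d1, d2, d4, d5, d7, d9, d12, d17, d18, d21 (10 run).
Changed values: s4, d1, d2, d4, d5, d7, d17, d18.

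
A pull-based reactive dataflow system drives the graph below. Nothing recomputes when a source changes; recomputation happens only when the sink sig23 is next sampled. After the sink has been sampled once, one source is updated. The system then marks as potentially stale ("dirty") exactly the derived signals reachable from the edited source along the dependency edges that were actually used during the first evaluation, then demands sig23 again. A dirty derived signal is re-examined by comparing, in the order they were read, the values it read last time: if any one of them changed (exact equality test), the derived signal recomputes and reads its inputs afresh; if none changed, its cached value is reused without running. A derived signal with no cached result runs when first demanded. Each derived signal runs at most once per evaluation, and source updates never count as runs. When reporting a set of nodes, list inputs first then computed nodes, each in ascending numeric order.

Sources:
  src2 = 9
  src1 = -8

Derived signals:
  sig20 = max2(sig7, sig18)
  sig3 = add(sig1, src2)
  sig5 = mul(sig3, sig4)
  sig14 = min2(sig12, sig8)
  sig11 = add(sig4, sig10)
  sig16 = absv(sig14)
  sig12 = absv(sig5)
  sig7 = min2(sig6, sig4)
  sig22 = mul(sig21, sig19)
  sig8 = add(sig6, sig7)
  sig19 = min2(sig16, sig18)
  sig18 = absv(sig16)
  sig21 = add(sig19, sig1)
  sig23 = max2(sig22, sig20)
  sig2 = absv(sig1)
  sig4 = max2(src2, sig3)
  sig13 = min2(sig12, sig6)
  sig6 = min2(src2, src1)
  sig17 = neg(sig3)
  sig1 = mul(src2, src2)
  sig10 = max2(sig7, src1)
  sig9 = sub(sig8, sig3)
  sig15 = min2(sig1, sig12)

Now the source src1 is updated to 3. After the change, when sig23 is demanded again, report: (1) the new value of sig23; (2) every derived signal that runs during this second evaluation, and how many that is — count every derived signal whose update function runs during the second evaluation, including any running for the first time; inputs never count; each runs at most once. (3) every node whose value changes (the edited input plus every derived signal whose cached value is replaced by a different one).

First evaluation (everything demanded from the output):
  sig1 = mul(9, 9) = 81
  sig3 = add(81, 9) = 90
  sig4 = max2(9, 90) = 90
  sig5 = mul(90, 90) = 8100
  sig6 = min2(9, -8) = -8
  sig7 = min2(-8, 90) = -8
  sig8 = add(-8, -8) = -16
  sig12 = absv(8100) = 8100
  sig14 = min2(8100, -16) = -16
  sig16 = absv(-16) = 16
  sig18 = absv(16) = 16
  sig19 = min2(16, 16) = 16
  sig20 = max2(-8, 16) = 16
  sig21 = add(16, 81) = 97
  sig22 = mul(97, 16) = 1552
  sig23 = max2(1552, 16) = 1552

Propagation after the edit:
  sig6: runs — src1 -8->3; result 3.
  sig7: runs — sig6 -8->3; result 3.
  sig8: runs — sig6 -8->3; sig7 -8->3; result 6.
  sig14: runs — sig8 -16->6; result 6.
  sig16: runs — sig14 -16->6; result 6.
  sig18: runs — sig16 16->6; result 6.
  sig19: runs — sig16 16->6; sig18 16->6; result 6.
  sig20: runs — sig7 -8->3; sig18 16->6; result 6.
  sig21: runs — sig19 16->6; result 87.
  sig22: runs — sig21 97->87; sig19 16->6; result 522.
  sig23: runs — sig22 1552->522; sig20 16->6; result 522.

New value of sig23: 522.
Derived signals that run: sig6, sig7, sig8, sig14, sig16, sig18, sig19, sig20, sig21, sig22, sig23 — 11 in total.
Values that change: src1, sig6, sig7, sig8, sig14, sig16, sig18, sig19, sig20, sig21, sig22, sig23.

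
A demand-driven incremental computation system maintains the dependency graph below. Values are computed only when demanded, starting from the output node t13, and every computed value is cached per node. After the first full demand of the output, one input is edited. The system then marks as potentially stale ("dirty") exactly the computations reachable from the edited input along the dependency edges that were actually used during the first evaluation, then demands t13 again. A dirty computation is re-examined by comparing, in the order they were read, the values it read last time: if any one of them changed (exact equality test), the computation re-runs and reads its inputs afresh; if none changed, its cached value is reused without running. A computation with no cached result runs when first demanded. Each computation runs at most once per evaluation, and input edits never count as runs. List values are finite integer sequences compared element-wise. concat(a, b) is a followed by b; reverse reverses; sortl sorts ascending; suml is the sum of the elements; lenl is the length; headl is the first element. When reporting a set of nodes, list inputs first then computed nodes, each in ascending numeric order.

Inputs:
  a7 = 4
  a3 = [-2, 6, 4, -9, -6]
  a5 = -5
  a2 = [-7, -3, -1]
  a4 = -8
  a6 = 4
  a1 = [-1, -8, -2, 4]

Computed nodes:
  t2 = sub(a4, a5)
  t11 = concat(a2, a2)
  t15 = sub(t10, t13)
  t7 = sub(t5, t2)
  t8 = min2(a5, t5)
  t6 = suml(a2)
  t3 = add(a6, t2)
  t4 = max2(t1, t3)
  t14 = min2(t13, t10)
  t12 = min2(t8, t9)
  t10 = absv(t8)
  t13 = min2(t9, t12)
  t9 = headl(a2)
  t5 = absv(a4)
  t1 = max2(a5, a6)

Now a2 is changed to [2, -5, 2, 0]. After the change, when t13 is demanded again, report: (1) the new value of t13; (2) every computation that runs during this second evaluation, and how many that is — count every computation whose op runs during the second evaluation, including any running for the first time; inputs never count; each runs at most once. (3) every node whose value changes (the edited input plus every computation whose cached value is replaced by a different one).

New value of t13: -5.
Computations that run: t9, t12, t13 — 3 in total.
Values that change: a2, t9, t12, t13.

First evaluation (everything demanded from the output):
  t5 = absv(-8) = 8
  t8 = min2(-5, 8) = -5
  t9 = headl([-7, -3, -1]) = -7
  t12 = min2(-5, -7) = -7
  t13 = min2(-7, -7) = -7

Propagation after the edit:
  t9: runs — a2 [-7, -3, -1]->[2, -5, 2, 0]; result 2.
  t12: runs — t9 -7->2; result -5.
  t13: runs — t9 -7->2; t12 -7->-5; result -5.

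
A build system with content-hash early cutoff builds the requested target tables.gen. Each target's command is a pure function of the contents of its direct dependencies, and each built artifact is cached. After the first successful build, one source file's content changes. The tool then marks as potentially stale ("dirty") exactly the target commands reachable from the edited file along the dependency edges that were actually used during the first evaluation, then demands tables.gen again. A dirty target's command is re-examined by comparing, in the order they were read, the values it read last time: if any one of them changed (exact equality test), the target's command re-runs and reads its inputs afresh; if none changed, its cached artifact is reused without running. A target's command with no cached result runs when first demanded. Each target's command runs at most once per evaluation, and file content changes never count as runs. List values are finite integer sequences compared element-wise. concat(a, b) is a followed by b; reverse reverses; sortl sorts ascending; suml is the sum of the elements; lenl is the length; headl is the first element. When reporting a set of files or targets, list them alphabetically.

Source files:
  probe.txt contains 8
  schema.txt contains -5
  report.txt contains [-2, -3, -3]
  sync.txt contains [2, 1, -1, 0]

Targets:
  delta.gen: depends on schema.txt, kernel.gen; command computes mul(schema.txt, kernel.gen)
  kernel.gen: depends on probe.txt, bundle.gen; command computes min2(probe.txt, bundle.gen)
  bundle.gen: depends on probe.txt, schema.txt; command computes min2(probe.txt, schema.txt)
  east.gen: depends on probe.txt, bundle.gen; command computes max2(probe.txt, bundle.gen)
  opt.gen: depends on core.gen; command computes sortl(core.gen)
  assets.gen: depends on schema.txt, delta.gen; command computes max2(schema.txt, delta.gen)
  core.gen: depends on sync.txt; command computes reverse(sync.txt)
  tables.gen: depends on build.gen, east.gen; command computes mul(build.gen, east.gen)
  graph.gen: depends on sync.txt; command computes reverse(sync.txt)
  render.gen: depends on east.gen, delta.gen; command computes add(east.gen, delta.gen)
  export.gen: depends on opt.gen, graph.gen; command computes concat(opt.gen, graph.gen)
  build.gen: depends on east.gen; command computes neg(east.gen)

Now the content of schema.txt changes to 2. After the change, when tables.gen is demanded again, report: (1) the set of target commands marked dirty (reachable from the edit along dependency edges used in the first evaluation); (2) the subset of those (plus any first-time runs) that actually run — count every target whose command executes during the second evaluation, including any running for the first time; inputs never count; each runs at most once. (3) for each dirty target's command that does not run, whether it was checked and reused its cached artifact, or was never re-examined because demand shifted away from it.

Marked dirty: build.gen, bundle.gen, east.gen, tables.gen.
Target commands that run: bundle.gen, east.gen — 2 in total.
Checked but reused from cache: build.gen, tables.gen.
Key observation: the change is absorbed at east.gen — it re-runs but produces the same value, and the output's value is unchanged.

First evaluation (everything demanded from the output):
  bundle.gen = min2(8, -5) = -5
  east.gen = max2(8, -5) = 8
  build.gen = neg(8) = -8
  tables.gen = mul(-8, 8) = -64

Propagation after the edit:
  bundle.gen: runs — schema.txt -5->2; result 2.
  east.gen: runs — bundle.gen -5->2; result 8 (same value as before).
  build.gen: checked — values it read are unchanged (east.gen unchanged); reused cached -8 without running.
  tables.gen: checked — values it read are unchanged (build.gen unchanged, east.gen unchanged); reused cached -64 without running.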